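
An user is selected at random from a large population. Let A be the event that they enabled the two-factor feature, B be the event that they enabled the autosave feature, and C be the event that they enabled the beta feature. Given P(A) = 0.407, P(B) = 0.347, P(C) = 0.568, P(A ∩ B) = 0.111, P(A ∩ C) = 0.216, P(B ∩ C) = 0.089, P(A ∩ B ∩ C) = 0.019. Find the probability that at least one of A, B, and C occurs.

0.925

Using inclusion–exclusion:
P(A ∪ B ∪ C) = 0.407 + 0.347 + 0.568 − 0.111 − 0.216 − 0.089 + 0.019 = 0.925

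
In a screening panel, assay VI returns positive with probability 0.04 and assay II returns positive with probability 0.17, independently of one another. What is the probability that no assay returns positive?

0.7968

P(none) = (1 − 0.04) × (1 − 0.17) = 0.96 × 0.83 = 0.7968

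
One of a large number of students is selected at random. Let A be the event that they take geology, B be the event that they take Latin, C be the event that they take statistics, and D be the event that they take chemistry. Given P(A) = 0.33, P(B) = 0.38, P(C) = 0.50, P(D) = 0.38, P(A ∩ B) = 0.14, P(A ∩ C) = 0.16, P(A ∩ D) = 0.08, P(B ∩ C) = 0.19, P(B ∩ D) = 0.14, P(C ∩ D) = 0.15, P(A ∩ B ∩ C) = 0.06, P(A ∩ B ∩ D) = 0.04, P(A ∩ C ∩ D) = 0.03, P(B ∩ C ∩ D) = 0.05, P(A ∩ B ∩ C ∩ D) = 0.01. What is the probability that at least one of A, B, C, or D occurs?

0.90

P(A ∪ B ∪ C ∪ D) = 0.33 + 0.38 + 0.50 + 0.38 − 0.14 − 0.16 − 0.08 − 0.19 − 0.14 − 0.15 + 0.06 + 0.04 + 0.03 + 0.05 − 0.01 = 0.90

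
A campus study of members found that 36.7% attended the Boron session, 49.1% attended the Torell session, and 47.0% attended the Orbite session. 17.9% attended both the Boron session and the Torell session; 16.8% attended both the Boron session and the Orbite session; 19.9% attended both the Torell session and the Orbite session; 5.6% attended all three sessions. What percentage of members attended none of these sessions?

16.2%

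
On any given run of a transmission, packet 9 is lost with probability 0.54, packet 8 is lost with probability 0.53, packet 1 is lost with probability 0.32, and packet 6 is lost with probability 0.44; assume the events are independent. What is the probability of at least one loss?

P(none) = (1 − 0.54) × (1 − 0.53) × (1 − 0.32) × (1 − 0.44) = 0.46 × 0.47 × 0.68 × 0.56 = 0.08232896
P(at least one) = 1 − 0.08232896 = 0.91767104

0.91767104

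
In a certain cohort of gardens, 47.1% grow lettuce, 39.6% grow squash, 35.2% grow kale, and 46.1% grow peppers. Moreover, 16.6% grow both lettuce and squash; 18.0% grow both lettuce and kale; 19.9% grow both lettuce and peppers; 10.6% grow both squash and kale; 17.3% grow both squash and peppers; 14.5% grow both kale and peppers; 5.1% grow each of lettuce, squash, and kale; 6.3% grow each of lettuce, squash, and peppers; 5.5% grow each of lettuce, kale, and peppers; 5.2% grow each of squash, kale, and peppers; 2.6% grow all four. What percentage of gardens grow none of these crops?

9.4%

Using inclusion–exclusion:
P(≥1) = 47.1 + 39.6 + 35.2 + 46.1 − 16.6 − 18.0 − 19.9 − 10.6 − 17.3 − 14.5 + 5.1 + 6.3 + 5.5 + 5.2 − 2.6 = 90.6%
P(none) = 100% − 90.6% = 9.4%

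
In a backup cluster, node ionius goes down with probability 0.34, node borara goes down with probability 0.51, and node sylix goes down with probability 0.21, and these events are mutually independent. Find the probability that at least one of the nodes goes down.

Independence gives P(none) = ∏(1 − pᵢ).
P(none) = (1 − 0.34) × (1 − 0.51) × (1 − 0.21) = 0.66 × 0.49 × 0.79 = 0.255486
P(at least one) = 1 − 0.255486 = 0.744514

0.744514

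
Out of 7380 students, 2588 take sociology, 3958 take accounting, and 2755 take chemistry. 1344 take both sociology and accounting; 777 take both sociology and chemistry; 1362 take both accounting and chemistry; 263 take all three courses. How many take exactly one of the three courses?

3124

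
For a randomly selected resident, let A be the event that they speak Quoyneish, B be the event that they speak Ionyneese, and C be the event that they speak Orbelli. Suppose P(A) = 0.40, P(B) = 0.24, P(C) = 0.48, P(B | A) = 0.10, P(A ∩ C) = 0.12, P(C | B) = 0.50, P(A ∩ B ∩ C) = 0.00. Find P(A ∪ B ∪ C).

P(A ∩ B) = P(A)·P(B|A) = 0.40 × 0.10 = 0.04
P(B ∩ C) = P(B)·P(C|B) = 0.24 × 0.50 = 0.12
Apply inclusion-exclusion:
P(A ∪ B ∪ C) = 0.40 + 0.24 + 0.48 − 0.04 − 0.12 − 0.12 + 0.00 = 0.84

0.84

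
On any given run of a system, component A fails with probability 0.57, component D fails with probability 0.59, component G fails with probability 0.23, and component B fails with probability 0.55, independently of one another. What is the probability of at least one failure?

0.93891205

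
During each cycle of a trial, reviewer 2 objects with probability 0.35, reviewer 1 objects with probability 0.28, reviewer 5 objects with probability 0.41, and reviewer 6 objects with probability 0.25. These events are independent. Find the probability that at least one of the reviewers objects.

P(none) = (1 − 0.35) × (1 − 0.28) × (1 − 0.41) × (1 − 0.25) = 0.65 × 0.72 × 0.59 × 0.75 = 0.20709
P(at least one) = 1 − 0.20709 = 0.79291

0.79291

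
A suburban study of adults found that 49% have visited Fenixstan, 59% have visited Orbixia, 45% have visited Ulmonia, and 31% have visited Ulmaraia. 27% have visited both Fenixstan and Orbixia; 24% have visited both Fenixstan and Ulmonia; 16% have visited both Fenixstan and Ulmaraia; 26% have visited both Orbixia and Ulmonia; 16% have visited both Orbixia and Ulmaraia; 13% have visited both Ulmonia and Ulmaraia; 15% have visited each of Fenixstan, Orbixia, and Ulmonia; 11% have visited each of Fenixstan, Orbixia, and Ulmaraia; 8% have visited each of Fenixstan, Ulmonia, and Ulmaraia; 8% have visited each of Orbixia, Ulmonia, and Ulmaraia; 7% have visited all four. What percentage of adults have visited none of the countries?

3%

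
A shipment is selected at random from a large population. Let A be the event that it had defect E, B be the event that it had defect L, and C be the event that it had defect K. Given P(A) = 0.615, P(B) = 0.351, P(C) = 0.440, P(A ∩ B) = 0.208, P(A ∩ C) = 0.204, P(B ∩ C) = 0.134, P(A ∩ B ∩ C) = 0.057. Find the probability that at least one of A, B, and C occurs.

By inclusion–exclusion:
P(A ∪ B ∪ C) = 0.615 + 0.351 + 0.440 − 0.208 − 0.204 − 0.134 + 0.057 = 0.917

0.917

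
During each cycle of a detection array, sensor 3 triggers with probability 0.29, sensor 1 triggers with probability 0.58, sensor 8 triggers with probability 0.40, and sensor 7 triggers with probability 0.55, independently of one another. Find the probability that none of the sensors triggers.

Since the events are independent, P(none) is the product of the individual non-occurrence probabilities.
P(none) = (1 − 0.29) × (1 − 0.58) × (1 − 0.40) × (1 − 0.55) = 0.71 × 0.42 × 0.60 × 0.45 = 0.080514

0.080514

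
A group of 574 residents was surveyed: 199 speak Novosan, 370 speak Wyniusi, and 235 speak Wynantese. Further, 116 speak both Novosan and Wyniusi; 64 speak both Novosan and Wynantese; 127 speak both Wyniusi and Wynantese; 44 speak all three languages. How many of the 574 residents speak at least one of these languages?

Using inclusion–exclusion:
|union| = 199 + 370 + 235 − 116 − 64 − 127 + 44 = 541

541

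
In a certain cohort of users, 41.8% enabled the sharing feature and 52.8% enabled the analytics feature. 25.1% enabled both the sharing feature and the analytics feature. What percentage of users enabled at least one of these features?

69.5%

P(≥1) = 41.8 + 52.8 − 25.1 = 69.5%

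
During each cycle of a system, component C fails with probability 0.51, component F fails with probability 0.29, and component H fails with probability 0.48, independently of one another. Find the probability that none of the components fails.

0.180908

Independence gives P(none) = ∏(1 − pᵢ).
P(none) = (1 − 0.51) × (1 − 0.29) × (1 − 0.48) = 0.49 × 0.71 × 0.52 = 0.180908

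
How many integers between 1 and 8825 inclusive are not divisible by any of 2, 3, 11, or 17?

2518

Apply inclusion-exclusion:
⌊8825/2⌋ + ⌊8825/3⌋ + ⌊8825/11⌋ + ⌊8825/17⌋ − ⌊8825/6⌋ − ⌊8825/22⌋ − ⌊8825/34⌋ − ⌊8825/33⌋ − ⌊8825/51⌋ − ⌊8825/187⌋ + ⌊8825/66⌋ + ⌊8825/102⌋ + ⌊8825/374⌋ + ⌊8825/561⌋ − ⌊8825/1122⌋ = 4412 + 2941 + 802 + 519 − 1470 − 401 − 259 − 267 − 173 − 47 + 133 + 86 + 23 + 15 − 7 = 6307
8825 − 6307 = 2518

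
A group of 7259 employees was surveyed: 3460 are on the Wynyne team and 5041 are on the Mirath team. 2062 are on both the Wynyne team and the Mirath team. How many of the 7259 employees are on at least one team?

6439

N(≥1) = 3460 + 5041 − 2062 = 6439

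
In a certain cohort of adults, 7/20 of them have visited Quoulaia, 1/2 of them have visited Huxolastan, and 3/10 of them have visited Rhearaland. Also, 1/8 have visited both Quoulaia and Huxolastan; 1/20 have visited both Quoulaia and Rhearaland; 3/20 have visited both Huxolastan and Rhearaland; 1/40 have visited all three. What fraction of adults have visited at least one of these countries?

By inclusion–exclusion:
P(≥1) = 7/20 + 1/2 + 3/10 − 1/8 − 1/20 − 3/20 + 1/40 = 17/20

17/20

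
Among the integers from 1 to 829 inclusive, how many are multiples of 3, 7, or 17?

By inclusion-exclusion,
⌊829/3⌋ + ⌊829/7⌋ + ⌊829/17⌋ − ⌊829/21⌋ − ⌊829/51⌋ − ⌊829/119⌋ + ⌊829/357⌋ = 276 + 118 + 48 − 39 − 16 − 6 + 2 = 383

383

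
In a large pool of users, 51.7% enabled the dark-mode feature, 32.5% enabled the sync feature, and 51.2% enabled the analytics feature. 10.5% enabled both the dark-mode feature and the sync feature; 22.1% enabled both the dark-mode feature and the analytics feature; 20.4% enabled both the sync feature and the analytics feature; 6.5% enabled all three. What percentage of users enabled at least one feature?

88.9%

By inclusion–exclusion:
P(at least one) = 51.7 + 32.5 + 51.2 − 10.5 − 22.1 − 20.4 + 6.5 = 88.9%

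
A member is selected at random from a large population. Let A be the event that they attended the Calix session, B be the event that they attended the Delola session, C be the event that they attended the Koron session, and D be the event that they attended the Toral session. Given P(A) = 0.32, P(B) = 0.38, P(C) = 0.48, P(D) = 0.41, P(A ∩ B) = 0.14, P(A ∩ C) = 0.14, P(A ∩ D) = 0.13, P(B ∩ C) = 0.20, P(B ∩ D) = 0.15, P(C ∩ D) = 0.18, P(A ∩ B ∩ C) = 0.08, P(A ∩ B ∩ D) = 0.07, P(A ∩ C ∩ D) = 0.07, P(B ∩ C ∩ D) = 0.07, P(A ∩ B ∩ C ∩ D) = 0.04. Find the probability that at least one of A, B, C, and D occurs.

0.90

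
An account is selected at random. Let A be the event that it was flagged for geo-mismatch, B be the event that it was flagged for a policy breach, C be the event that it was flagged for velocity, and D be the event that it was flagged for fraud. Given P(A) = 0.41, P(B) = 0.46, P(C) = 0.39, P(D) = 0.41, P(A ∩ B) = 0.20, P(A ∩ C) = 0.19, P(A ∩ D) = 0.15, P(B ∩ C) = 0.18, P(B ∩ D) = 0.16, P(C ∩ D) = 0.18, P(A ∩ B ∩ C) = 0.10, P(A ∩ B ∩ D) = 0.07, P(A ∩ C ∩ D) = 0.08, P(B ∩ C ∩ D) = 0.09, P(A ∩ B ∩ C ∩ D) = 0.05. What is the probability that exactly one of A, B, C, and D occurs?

0.37

Using the inclusion–exclusion count for exactly one event:
P(exactly one) = 0.41 + 0.46 + 0.39 + 0.41 − 2·0.20 − 2·0.19 − 2·0.15 − 2·0.18 − 2·0.16 − 2·0.18 + 3·0.10 + 3·0.07 + 3·0.08 + 3·0.09 − 4·0.05 = 0.37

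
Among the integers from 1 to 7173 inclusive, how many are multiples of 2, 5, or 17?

4472

⌊7173/2⌋ + ⌊7173/5⌋ + ⌊7173/17⌋ − ⌊7173/10⌋ − ⌊7173/34⌋ − ⌊7173/85⌋ + ⌊7173/170⌋ = 3586 + 1434 + 421 − 717 − 210 − 84 + 42 = 4472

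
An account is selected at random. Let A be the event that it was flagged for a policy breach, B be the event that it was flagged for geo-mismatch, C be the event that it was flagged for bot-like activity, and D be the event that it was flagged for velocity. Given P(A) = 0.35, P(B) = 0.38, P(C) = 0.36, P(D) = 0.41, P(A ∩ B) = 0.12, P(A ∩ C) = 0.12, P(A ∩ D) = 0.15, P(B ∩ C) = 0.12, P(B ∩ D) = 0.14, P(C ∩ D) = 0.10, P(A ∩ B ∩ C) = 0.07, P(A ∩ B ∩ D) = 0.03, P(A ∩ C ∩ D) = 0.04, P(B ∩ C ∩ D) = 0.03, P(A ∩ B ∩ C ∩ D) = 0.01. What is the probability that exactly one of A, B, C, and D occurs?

P(exactly one) = 0.35 + 0.38 + 0.36 + 0.41 − 2·0.12 − 2·0.12 − 2·0.15 − 2·0.12 − 2·0.14 − 2·0.10 + 3·0.07 + 3·0.03 + 3·0.04 + 3·0.03 − 4·0.01 = 0.47

0.47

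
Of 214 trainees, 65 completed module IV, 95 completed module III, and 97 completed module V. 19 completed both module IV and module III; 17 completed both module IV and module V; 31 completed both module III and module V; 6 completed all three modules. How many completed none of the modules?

By inclusion–exclusion:
N(≥1) = 65 + 95 + 97 − 19 − 17 − 31 + 6 = 196
None: 214 − 196 = 18

18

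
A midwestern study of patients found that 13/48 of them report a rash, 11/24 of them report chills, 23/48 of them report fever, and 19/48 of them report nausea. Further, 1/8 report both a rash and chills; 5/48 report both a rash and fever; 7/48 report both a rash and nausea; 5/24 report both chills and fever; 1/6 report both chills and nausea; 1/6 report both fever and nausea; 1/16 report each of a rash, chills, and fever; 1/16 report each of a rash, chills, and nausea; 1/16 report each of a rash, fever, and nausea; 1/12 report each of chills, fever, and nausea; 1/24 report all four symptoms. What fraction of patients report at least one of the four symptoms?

11/12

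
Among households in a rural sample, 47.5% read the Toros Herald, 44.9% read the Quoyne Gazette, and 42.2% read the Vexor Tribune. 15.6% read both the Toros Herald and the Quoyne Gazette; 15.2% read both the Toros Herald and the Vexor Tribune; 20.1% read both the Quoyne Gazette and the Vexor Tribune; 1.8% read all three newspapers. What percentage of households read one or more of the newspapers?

85.5%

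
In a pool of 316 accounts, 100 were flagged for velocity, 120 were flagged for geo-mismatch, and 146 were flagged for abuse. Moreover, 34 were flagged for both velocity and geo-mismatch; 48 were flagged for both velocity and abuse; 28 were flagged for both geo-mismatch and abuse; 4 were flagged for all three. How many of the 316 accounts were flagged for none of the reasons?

56

Apply inclusion-exclusion:
|union| = 100 + 120 + 146 − 34 − 48 − 28 + 4 = 260
None: 316 − 260 = 56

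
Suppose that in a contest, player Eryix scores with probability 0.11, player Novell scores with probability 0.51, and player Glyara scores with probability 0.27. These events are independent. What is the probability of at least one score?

P(none) = (1 − 0.11) × (1 − 0.51) × (1 − 0.27) = 0.89 × 0.49 × 0.73 = 0.318353
P(at least one) = 1 − 0.318353 = 0.681647

0.681647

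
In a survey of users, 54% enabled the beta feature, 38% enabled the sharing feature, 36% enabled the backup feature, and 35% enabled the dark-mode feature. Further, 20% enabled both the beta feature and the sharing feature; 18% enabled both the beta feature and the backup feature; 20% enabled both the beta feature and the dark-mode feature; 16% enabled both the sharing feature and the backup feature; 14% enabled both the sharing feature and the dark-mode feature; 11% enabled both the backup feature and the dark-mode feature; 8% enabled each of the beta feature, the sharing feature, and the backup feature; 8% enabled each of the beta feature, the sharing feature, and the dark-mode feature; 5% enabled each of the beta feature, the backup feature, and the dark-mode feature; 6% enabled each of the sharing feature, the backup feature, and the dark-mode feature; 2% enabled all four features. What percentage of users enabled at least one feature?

P(at least one) = 54 + 38 + 36 + 35 − 20 − 18 − 20 − 16 − 14 − 11 + 8 + 8 + 5 + 6 − 2 = 89%

89%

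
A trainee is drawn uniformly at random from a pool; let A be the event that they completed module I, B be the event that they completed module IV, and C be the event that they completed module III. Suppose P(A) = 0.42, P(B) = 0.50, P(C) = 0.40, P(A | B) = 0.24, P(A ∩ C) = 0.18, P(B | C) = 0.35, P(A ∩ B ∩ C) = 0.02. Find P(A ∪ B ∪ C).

P(A ∩ B) = P(B)·P(A|B) = 0.50 × 0.24 = 0.12
P(B ∩ C) = P(C)·P(B|C) = 0.40 × 0.35 = 0.14
P(A ∪ B ∪ C) = 0.42 + 0.50 + 0.40 − 0.12 − 0.18 − 0.14 + 0.02 = 0.90

0.90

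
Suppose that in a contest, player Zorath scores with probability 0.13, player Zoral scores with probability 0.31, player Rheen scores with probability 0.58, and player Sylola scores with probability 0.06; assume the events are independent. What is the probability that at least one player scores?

P(none) = (1 − 0.13) × (1 − 0.31) × (1 − 0.58) × (1 − 0.06) = 0.87 × 0.69 × 0.42 × 0.94 = 0.23699844
P(at least one) = 1 − 0.23699844 = 0.76300156

0.76300156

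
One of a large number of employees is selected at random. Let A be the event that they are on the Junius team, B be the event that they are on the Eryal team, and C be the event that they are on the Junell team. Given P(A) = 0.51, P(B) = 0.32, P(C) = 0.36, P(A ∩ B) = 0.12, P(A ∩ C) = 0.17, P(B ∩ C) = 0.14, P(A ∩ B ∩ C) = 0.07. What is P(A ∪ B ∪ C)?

P(A ∪ B ∪ C) = 0.51 + 0.32 + 0.36 − 0.12 − 0.17 − 0.14 + 0.07 = 0.83

0.83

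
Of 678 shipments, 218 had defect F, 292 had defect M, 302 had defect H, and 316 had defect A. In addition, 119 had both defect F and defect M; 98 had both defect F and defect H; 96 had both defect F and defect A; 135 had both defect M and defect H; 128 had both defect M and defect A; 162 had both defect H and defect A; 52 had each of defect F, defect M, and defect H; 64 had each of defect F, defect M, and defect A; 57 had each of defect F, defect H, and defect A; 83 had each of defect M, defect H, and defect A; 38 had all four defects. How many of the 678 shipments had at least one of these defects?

608

Using inclusion–exclusion:
|union| = 218 + 292 + 302 + 316 − 119 − 98 − 96 − 135 − 128 − 162 + 52 + 64 + 57 + 83 − 38 = 608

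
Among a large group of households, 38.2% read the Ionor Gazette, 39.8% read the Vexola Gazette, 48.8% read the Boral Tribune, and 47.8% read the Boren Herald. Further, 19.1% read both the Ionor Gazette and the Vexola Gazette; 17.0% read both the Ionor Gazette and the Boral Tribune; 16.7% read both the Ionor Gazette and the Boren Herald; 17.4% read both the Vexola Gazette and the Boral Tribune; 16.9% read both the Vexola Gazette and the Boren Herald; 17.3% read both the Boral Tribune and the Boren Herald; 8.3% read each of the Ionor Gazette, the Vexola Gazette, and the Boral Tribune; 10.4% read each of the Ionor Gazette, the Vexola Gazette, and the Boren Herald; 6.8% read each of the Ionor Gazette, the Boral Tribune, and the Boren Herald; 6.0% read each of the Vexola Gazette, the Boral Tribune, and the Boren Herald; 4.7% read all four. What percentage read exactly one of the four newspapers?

Using the inclusion–exclusion count for exactly one event:
P(exactly one) = 38.2 + 39.8 + 48.8 + 47.8 − 2·19.1 − 2·17.0 − 2·16.7 − 2·17.4 − 2·16.9 − 2·17.3 + 3·8.3 + 3·10.4 + 3·6.8 + 3·6.0 − 4·4.7 = 41.5%

41.5%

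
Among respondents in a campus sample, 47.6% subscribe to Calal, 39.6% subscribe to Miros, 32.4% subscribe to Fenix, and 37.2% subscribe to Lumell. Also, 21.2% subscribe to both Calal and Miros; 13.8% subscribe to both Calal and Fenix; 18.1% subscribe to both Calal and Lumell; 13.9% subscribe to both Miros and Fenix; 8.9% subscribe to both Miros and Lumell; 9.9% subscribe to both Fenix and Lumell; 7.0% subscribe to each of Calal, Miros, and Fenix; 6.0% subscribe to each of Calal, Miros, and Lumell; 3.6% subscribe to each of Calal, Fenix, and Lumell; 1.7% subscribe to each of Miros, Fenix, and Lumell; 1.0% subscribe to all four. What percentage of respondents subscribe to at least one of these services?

By inclusion-exclusion,
P(at least one) = 47.6 + 39.6 + 32.4 + 37.2 − 21.2 − 13.8 − 18.1 − 13.9 − 8.9 − 9.9 + 7.0 + 6.0 + 3.6 + 1.7 − 1.0 = 88.3%

88.3%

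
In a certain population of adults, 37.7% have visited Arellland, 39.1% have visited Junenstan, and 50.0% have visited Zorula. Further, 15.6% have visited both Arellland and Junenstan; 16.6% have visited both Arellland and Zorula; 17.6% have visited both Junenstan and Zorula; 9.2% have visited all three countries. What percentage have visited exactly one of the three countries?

Using the inclusion–exclusion count for exactly one event:
P(exactly one) = 37.7 + 39.1 + 50.0 − 2·15.6 − 2·16.6 − 2·17.6 + 3·9.2 = 54.8%

54.8%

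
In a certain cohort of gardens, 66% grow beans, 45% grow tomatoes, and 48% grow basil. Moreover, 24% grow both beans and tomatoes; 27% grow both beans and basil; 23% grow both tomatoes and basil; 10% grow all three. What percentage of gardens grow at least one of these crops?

By inclusion–exclusion:
P(at least one) = 66 + 45 + 48 − 24 − 27 − 23 + 10 = 95%

95%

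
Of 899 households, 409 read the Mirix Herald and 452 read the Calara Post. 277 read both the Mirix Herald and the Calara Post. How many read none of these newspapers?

|union| = 409 + 452 − 277 = 584
None: 899 − 584 = 315

315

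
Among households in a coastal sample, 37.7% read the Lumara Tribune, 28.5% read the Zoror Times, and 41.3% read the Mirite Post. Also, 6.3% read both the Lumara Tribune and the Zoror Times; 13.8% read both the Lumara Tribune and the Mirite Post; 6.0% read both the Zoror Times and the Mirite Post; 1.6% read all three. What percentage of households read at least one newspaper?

83.0%

By inclusion–exclusion:
P(at least one) = 37.7 + 28.5 + 41.3 − 6.3 − 13.8 − 6.0 + 1.6 = 83.0%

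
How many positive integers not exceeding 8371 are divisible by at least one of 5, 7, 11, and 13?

1674 + 1195 + 761 + 643 − 239 − 152 − 128 − 108 − 91 − 58 + 21 + 18 + 11 + 8 − 1 = 3554

3554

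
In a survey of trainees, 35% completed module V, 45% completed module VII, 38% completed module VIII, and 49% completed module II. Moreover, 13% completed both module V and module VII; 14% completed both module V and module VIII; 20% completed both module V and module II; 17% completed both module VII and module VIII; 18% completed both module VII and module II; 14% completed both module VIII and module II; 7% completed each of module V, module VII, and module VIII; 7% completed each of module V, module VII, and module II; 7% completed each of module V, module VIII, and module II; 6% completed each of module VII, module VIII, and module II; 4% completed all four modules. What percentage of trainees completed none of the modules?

P(union) = 35 + 45 + 38 + 49 − 13 − 14 − 20 − 17 − 18 − 14 + 7 + 7 + 7 + 6 − 4 = 94%
P(none) = 100% − 94% = 6%

6%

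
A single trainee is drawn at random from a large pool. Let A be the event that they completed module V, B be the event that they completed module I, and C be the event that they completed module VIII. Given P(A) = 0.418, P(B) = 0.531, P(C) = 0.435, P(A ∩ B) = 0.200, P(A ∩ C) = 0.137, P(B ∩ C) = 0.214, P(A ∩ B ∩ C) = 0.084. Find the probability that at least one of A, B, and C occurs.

0.917

P(A ∪ B ∪ C) = 0.418 + 0.531 + 0.435 − 0.200 − 0.137 − 0.214 + 0.084 = 0.917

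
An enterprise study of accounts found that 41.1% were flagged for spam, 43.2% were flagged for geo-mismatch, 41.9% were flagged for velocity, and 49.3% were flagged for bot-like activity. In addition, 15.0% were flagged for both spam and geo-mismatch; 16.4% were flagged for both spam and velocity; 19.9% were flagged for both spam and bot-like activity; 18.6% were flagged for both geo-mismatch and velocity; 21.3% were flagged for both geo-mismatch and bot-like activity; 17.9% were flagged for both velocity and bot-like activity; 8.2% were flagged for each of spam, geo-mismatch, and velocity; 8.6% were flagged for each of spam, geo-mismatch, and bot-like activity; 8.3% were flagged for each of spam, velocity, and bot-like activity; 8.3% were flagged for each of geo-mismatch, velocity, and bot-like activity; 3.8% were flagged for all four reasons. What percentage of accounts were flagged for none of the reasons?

4.0%

Inclusion–exclusion gives
P(≥1) = 41.1 + 43.2 + 41.9 + 49.3 − 15.0 − 16.4 − 19.9 − 18.6 − 21.3 − 17.9 + 8.2 + 8.6 + 8.3 + 8.3 − 3.8 = 96.0%
P(none) = 100% − 96.0% = 4.0%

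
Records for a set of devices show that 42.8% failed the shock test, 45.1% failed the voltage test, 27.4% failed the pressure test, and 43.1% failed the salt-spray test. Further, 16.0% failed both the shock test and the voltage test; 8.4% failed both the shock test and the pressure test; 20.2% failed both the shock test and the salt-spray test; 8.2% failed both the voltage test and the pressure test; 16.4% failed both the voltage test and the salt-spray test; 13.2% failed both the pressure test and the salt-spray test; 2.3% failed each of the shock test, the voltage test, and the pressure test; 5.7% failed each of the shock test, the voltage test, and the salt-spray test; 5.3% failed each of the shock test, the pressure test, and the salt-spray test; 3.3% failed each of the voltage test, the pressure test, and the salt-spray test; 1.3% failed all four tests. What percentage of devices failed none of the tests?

8.7%

By inclusion–exclusion:
P(union) = 42.8 + 45.1 + 27.4 + 43.1 − 16.0 − 8.4 − 20.2 − 8.2 − 16.4 − 13.2 + 2.3 + 5.7 + 5.3 + 3.3 − 1.3 = 91.3%
P(none) = 100% − 91.3% = 8.7%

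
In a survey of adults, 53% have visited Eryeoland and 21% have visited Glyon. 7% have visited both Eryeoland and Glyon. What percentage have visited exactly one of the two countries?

60%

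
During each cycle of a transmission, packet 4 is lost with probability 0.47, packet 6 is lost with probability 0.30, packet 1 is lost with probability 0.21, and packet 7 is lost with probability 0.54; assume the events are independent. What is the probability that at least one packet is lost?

P(none) = (1 − 0.47) × (1 − 0.30) × (1 − 0.21) × (1 − 0.54) = 0.53 × 0.70 × 0.79 × 0.46 = 0.1348214
P(at least one) = 1 − 0.1348214 = 0.8651786

0.8651786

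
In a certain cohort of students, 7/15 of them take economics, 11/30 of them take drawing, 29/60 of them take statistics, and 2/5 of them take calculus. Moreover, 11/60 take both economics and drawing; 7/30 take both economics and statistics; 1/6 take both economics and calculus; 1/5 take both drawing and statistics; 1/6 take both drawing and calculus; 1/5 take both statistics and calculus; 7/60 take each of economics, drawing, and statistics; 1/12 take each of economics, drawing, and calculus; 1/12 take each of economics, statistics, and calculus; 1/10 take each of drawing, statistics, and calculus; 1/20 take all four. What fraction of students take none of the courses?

Inclusion–exclusion gives
P(union) = 7/15 + 11/30 + 29/60 + 2/5 − 11/60 − 7/30 − 1/6 − 1/5 − 1/6 − 1/5 + 7/60 + 1/12 + 1/12 + 1/10 − 1/20 = 9/10
P(none) = 1 − 9/10 = 1/10

1/10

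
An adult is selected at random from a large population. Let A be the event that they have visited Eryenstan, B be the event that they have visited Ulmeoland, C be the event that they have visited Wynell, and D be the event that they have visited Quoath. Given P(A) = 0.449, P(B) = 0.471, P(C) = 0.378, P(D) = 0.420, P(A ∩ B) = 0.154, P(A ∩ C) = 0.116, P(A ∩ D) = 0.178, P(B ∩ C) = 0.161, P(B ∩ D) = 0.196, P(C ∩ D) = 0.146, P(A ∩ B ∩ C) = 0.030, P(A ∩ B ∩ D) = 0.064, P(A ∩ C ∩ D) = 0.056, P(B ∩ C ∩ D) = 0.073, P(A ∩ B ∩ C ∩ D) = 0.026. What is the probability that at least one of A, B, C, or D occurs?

0.964

P(A ∪ B ∪ C ∪ D) = 0.449 + 0.471 + 0.378 + 0.420 − 0.154 − 0.116 − 0.178 − 0.161 − 0.196 − 0.146 + 0.030 + 0.064 + 0.056 + 0.073 − 0.026 = 0.964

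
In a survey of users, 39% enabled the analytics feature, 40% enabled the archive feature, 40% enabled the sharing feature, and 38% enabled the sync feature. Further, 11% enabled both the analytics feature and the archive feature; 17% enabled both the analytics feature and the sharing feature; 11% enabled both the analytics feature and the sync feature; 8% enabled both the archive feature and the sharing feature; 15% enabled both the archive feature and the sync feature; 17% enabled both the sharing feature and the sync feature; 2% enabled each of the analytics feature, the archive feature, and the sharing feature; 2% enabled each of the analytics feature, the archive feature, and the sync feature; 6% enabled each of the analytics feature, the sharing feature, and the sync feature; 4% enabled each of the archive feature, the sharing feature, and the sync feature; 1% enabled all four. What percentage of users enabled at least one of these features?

P(≥1) = 39 + 40 + 40 + 38 − 11 − 17 − 11 − 8 − 15 − 17 + 2 + 2 + 6 + 4 − 1 = 91%

91%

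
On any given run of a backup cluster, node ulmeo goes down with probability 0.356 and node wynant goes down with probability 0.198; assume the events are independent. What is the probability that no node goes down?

0.516488

P(none) = (1 − 0.356) × (1 − 0.198) = 0.644 × 0.802 = 0.516488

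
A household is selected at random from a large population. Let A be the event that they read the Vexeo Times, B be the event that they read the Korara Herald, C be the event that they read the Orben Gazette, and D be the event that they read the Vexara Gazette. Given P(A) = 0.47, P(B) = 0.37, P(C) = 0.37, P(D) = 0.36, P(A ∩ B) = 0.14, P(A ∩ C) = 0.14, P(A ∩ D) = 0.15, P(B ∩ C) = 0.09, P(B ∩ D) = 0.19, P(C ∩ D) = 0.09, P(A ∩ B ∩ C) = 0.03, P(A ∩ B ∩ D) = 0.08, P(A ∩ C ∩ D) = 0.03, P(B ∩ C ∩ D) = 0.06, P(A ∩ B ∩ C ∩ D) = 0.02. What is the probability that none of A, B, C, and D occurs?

0.05

P(A ∪ B ∪ C ∪ D) = 0.47 + 0.37 + 0.37 + 0.36 − 0.14 − 0.14 − 0.15 − 0.09 − 0.19 − 0.09 + 0.03 + 0.08 + 0.03 + 0.06 − 0.02 = 0.95
P(none) = 1 − 0.95 = 0.05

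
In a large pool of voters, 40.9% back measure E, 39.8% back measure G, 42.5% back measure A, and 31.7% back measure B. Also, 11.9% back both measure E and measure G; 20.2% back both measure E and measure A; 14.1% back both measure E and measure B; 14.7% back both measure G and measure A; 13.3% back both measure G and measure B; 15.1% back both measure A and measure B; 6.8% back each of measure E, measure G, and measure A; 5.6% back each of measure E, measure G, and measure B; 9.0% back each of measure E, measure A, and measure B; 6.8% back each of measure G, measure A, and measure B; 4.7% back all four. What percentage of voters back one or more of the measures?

89.1%

Using inclusion–exclusion:
P(≥1) = 40.9 + 39.8 + 42.5 + 31.7 − 11.9 − 20.2 − 14.1 − 14.7 − 13.3 − 15.1 + 6.8 + 5.6 + 9.0 + 6.8 − 4.7 = 89.1%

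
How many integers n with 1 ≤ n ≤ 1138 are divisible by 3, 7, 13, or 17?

571

379 + 162 + 87 + 66 − 54 − 29 − 22 − 12 − 9 − 5 + 4 + 3 + 1 + 0 − 0 = 571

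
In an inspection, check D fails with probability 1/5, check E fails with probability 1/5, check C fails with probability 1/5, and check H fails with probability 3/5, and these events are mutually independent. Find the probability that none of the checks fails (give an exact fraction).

P(none) = (1 − 1/5) × (1 − 1/5) × (1 − 1/5) × (1 − 3/5) = 4/5 × 4/5 × 4/5 × 2/5 = 128/625

128/625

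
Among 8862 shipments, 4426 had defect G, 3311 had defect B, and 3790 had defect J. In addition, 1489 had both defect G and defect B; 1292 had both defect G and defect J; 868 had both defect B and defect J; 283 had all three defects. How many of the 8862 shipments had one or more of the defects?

8161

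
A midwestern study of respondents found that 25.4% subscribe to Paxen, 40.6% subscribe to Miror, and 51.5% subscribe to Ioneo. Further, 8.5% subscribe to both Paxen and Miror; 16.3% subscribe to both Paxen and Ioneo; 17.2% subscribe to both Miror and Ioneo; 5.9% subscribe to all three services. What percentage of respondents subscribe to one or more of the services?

By inclusion-exclusion,
P(≥1) = 25.4 + 40.6 + 51.5 − 8.5 − 16.3 − 17.2 + 5.9 = 81.4%

81.4%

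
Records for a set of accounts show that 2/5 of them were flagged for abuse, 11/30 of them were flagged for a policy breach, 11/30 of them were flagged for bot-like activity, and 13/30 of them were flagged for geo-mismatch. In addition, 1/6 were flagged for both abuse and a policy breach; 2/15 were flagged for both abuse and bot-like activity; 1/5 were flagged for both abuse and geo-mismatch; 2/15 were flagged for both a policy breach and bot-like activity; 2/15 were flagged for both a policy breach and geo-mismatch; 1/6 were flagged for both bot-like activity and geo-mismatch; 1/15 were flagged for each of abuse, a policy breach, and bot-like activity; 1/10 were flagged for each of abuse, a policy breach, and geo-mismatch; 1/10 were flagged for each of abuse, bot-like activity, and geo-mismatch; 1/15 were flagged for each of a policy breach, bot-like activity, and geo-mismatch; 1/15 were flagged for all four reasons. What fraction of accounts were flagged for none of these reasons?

By inclusion-exclusion,
P(≥1) = 2/5 + 11/30 + 11/30 + 13/30 − 1/6 − 2/15 − 1/5 − 2/15 − 2/15 − 1/6 + 1/15 + 1/10 + 1/10 + 1/15 − 1/15 = 9/10
P(none) = 1 − 9/10 = 1/10

1/10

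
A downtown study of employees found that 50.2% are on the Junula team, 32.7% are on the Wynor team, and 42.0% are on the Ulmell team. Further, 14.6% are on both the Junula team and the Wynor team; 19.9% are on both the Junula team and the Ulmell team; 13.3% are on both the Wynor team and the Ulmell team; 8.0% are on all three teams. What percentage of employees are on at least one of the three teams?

85.1%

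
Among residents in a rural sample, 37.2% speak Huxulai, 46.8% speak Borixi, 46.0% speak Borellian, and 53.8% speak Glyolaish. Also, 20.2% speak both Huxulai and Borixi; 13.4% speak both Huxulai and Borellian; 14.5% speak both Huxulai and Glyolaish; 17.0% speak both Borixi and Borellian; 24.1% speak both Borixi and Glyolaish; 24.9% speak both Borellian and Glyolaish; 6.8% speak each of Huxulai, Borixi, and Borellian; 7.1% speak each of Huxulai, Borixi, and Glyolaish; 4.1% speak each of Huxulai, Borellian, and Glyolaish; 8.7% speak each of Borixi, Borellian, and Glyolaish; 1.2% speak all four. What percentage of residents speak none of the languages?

P(at least one) = 37.2 + 46.8 + 46.0 + 53.8 − 20.2 − 13.4 − 14.5 − 17.0 − 24.1 − 24.9 + 6.8 + 7.1 + 4.1 + 8.7 − 1.2 = 95.2%
P(none) = 100% − 95.2% = 4.8%

4.8%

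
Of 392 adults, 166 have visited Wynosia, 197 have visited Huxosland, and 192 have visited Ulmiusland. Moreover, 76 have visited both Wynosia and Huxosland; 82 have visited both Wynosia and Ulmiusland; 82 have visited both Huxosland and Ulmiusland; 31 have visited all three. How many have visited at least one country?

346

|at least one| = 166 + 197 + 192 − 76 − 82 − 82 + 31 = 346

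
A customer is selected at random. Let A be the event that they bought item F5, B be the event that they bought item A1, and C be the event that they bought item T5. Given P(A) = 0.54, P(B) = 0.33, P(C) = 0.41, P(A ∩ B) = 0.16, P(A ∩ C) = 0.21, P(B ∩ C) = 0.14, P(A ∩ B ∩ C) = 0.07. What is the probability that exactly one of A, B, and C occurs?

P(exactly one) = 0.54 + 0.33 + 0.41 − 2·0.16 − 2·0.21 − 2·0.14 + 3·0.07 = 0.47

0.47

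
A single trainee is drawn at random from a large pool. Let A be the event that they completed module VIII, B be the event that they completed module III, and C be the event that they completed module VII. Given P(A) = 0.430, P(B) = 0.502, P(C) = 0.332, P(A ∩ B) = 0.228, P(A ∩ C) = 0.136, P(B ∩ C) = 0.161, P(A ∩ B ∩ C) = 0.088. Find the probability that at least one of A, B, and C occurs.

By inclusion–exclusion:
P(A ∪ B ∪ C) = 0.430 + 0.502 + 0.332 − 0.228 − 0.136 − 0.161 + 0.088 = 0.827

0.827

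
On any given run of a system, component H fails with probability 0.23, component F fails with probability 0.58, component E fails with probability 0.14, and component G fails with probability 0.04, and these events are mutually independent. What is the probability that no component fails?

0.26699904

P(none) = (1 − 0.23) × (1 − 0.58) × (1 − 0.14) × (1 − 0.04) = 0.77 × 0.42 × 0.86 × 0.96 = 0.26699904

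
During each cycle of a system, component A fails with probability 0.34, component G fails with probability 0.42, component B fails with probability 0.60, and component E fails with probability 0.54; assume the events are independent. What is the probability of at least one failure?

0.9295648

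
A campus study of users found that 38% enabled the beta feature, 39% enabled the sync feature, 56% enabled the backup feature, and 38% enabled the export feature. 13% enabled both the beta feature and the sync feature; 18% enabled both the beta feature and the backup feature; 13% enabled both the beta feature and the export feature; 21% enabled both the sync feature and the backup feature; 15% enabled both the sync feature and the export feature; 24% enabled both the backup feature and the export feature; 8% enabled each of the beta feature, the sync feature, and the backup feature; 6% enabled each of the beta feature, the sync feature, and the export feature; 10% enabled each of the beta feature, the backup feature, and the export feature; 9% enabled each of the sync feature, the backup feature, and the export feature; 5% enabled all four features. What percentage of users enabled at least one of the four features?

95%

P(at least one) = 38 + 39 + 56 + 38 − 13 − 18 − 13 − 21 − 15 − 24 + 8 + 6 + 10 + 9 − 5 = 95%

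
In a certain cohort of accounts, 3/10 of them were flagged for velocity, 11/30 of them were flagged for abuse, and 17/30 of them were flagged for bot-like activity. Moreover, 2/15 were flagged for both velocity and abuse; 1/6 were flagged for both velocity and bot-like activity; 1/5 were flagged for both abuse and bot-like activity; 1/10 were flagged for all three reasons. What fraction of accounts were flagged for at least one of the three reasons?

P(union) = 3/10 + 11/30 + 17/30 − 2/15 − 1/6 − 1/5 + 1/10 = 5/6

5/6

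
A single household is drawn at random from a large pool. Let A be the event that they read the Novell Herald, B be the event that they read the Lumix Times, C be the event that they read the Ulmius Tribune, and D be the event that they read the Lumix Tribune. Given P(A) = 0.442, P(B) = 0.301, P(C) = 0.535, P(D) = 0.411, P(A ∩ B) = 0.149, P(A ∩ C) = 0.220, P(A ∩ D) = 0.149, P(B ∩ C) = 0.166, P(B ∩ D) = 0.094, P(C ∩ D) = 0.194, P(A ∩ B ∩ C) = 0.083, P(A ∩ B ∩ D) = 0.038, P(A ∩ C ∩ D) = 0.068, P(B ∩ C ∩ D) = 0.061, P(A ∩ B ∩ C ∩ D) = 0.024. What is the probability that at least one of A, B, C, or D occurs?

0.943

P(A ∪ B ∪ C ∪ D) = 0.442 + 0.301 + 0.535 + 0.411 − 0.149 − 0.220 − 0.149 − 0.166 − 0.094 − 0.194 + 0.083 + 0.038 + 0.068 + 0.061 − 0.024 = 0.943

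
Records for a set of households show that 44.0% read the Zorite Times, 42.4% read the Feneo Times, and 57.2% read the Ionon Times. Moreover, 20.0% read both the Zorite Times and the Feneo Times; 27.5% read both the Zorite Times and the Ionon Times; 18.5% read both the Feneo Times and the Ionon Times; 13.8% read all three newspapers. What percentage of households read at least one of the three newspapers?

Inclusion–exclusion gives
P(union) = 44.0 + 42.4 + 57.2 − 20.0 − 27.5 − 18.5 + 13.8 = 91.4%

91.4%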